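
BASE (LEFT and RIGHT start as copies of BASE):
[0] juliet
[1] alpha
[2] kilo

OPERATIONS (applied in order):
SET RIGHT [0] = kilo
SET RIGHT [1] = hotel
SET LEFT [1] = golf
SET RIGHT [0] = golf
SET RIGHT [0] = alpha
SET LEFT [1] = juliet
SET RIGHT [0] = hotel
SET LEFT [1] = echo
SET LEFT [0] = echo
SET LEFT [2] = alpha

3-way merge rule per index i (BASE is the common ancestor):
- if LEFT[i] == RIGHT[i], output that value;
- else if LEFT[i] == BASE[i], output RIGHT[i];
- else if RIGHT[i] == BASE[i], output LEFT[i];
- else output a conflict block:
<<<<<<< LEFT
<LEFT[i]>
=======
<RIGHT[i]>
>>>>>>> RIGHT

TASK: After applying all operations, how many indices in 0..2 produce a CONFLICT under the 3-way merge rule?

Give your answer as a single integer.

Answer: 2

Derivation:
Final LEFT:  [echo, echo, alpha]
Final RIGHT: [hotel, hotel, kilo]
i=0: BASE=juliet L=echo R=hotel all differ -> CONFLICT
i=1: BASE=alpha L=echo R=hotel all differ -> CONFLICT
i=2: L=alpha, R=kilo=BASE -> take LEFT -> alpha
Conflict count: 2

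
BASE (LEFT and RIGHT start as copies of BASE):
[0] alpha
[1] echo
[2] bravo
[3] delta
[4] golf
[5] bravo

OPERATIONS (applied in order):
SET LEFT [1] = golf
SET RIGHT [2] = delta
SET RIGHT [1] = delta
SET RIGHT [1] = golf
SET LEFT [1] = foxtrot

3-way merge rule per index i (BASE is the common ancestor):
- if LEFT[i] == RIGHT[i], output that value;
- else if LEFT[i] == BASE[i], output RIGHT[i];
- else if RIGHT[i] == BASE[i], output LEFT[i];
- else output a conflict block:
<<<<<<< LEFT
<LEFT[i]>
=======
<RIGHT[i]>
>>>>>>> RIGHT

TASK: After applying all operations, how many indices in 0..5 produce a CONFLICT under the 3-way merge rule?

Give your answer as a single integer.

Answer: 1

Derivation:
Final LEFT:  [alpha, foxtrot, bravo, delta, golf, bravo]
Final RIGHT: [alpha, golf, delta, delta, golf, bravo]
i=0: L=alpha R=alpha -> agree -> alpha
i=1: BASE=echo L=foxtrot R=golf all differ -> CONFLICT
i=2: L=bravo=BASE, R=delta -> take RIGHT -> delta
i=3: L=delta R=delta -> agree -> delta
i=4: L=golf R=golf -> agree -> golf
i=5: L=bravo R=bravo -> agree -> bravo
Conflict count: 1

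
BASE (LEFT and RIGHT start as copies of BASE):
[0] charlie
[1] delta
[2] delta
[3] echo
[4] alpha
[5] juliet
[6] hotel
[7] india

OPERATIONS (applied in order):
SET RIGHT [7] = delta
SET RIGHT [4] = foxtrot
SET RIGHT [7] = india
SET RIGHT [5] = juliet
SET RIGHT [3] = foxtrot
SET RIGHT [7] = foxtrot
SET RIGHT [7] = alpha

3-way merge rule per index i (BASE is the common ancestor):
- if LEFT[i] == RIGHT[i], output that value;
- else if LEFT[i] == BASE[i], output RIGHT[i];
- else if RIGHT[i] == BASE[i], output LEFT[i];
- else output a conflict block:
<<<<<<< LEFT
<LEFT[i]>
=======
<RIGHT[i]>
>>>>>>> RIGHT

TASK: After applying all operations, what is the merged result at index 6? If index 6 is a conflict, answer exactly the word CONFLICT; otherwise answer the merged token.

Final LEFT:  [charlie, delta, delta, echo, alpha, juliet, hotel, india]
Final RIGHT: [charlie, delta, delta, foxtrot, foxtrot, juliet, hotel, alpha]
i=0: L=charlie R=charlie -> agree -> charlie
i=1: L=delta R=delta -> agree -> delta
i=2: L=delta R=delta -> agree -> delta
i=3: L=echo=BASE, R=foxtrot -> take RIGHT -> foxtrot
i=4: L=alpha=BASE, R=foxtrot -> take RIGHT -> foxtrot
i=5: L=juliet R=juliet -> agree -> juliet
i=6: L=hotel R=hotel -> agree -> hotel
i=7: L=india=BASE, R=alpha -> take RIGHT -> alpha
Index 6 -> hotel

Answer: hotel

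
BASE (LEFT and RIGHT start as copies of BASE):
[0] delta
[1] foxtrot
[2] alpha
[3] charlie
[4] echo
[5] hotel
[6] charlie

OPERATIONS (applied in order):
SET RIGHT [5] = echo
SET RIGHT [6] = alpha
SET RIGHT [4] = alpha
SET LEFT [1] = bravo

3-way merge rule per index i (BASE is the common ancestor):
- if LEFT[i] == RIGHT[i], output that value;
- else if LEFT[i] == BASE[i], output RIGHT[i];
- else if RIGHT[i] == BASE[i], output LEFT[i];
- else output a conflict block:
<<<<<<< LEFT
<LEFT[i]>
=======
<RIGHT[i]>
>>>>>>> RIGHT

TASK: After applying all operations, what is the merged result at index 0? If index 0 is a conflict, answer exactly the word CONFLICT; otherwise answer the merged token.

Answer: delta

Derivation:
Final LEFT:  [delta, bravo, alpha, charlie, echo, hotel, charlie]
Final RIGHT: [delta, foxtrot, alpha, charlie, alpha, echo, alpha]
i=0: L=delta R=delta -> agree -> delta
i=1: L=bravo, R=foxtrot=BASE -> take LEFT -> bravo
i=2: L=alpha R=alpha -> agree -> alpha
i=3: L=charlie R=charlie -> agree -> charlie
i=4: L=echo=BASE, R=alpha -> take RIGHT -> alpha
i=5: L=hotel=BASE, R=echo -> take RIGHT -> echo
i=6: L=charlie=BASE, R=alpha -> take RIGHT -> alpha
Index 0 -> delta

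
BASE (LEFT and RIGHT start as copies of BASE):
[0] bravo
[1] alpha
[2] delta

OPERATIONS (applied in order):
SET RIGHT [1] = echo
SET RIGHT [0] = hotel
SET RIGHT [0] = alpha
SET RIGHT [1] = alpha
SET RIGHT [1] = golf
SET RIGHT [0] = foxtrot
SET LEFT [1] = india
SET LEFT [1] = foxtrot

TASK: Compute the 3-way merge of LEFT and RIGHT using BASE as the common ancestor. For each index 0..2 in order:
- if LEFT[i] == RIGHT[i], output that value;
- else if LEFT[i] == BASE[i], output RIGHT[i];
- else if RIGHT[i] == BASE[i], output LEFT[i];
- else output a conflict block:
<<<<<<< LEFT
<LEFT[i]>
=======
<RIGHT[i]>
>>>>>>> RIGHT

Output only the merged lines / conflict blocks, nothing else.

Final LEFT:  [bravo, foxtrot, delta]
Final RIGHT: [foxtrot, golf, delta]
i=0: L=bravo=BASE, R=foxtrot -> take RIGHT -> foxtrot
i=1: BASE=alpha L=foxtrot R=golf all differ -> CONFLICT
i=2: L=delta R=delta -> agree -> delta

Answer: foxtrot
<<<<<<< LEFT
foxtrot
=======
golf
>>>>>>> RIGHT
delta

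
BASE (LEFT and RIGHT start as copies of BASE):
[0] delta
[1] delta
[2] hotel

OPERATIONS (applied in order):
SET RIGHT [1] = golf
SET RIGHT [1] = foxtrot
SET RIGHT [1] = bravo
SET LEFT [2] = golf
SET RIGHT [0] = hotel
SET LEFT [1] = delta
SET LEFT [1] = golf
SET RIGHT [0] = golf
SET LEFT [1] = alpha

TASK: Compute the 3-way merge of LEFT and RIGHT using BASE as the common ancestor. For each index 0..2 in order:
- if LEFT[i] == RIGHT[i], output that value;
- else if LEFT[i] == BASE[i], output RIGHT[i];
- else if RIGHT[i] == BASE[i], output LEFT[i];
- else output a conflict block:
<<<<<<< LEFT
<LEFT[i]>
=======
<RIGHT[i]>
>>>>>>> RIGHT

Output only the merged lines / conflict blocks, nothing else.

Answer: golf
<<<<<<< LEFT
alpha
=======
bravo
>>>>>>> RIGHT
golf

Derivation:
Final LEFT:  [delta, alpha, golf]
Final RIGHT: [golf, bravo, hotel]
i=0: L=delta=BASE, R=golf -> take RIGHT -> golf
i=1: BASE=delta L=alpha R=bravo all differ -> CONFLICT
i=2: L=golf, R=hotel=BASE -> take LEFT -> golf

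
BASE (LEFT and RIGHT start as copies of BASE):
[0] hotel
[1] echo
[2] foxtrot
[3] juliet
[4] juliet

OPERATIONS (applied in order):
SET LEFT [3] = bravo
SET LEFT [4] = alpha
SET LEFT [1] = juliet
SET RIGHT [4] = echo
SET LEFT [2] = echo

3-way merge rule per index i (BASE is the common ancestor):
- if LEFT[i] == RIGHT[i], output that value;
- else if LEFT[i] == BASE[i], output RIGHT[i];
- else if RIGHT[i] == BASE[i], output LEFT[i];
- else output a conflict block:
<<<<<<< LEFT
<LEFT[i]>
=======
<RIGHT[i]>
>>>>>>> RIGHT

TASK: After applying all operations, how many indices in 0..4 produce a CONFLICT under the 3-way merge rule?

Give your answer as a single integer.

Final LEFT:  [hotel, juliet, echo, bravo, alpha]
Final RIGHT: [hotel, echo, foxtrot, juliet, echo]
i=0: L=hotel R=hotel -> agree -> hotel
i=1: L=juliet, R=echo=BASE -> take LEFT -> juliet
i=2: L=echo, R=foxtrot=BASE -> take LEFT -> echo
i=3: L=bravo, R=juliet=BASE -> take LEFT -> bravo
i=4: BASE=juliet L=alpha R=echo all differ -> CONFLICT
Conflict count: 1

Answer: 1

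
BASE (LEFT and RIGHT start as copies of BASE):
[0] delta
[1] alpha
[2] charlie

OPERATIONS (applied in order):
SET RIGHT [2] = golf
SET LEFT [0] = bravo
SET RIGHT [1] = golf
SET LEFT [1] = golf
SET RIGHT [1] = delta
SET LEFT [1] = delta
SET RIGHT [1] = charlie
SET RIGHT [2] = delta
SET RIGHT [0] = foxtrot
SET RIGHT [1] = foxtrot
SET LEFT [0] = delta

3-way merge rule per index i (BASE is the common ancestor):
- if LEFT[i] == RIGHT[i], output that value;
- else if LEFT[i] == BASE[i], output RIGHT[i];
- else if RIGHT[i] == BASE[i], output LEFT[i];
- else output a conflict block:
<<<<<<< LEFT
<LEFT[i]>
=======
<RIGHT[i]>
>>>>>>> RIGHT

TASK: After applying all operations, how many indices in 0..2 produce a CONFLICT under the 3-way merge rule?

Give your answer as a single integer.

Final LEFT:  [delta, delta, charlie]
Final RIGHT: [foxtrot, foxtrot, delta]
i=0: L=delta=BASE, R=foxtrot -> take RIGHT -> foxtrot
i=1: BASE=alpha L=delta R=foxtrot all differ -> CONFLICT
i=2: L=charlie=BASE, R=delta -> take RIGHT -> delta
Conflict count: 1

Answer: 1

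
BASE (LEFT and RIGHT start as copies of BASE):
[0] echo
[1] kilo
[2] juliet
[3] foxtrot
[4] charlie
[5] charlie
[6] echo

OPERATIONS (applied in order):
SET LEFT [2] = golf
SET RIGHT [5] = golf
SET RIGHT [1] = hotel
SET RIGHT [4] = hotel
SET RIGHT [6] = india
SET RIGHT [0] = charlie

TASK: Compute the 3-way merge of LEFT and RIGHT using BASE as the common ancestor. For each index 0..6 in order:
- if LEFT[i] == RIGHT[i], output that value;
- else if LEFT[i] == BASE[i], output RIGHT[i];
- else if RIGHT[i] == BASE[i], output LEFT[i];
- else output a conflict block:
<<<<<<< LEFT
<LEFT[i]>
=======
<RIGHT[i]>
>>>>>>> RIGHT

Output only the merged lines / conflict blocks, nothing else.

Answer: charlie
hotel
golf
foxtrot
hotel
golf
india

Derivation:
Final LEFT:  [echo, kilo, golf, foxtrot, charlie, charlie, echo]
Final RIGHT: [charlie, hotel, juliet, foxtrot, hotel, golf, india]
i=0: L=echo=BASE, R=charlie -> take RIGHT -> charlie
i=1: L=kilo=BASE, R=hotel -> take RIGHT -> hotel
i=2: L=golf, R=juliet=BASE -> take LEFT -> golf
i=3: L=foxtrot R=foxtrot -> agree -> foxtrot
i=4: L=charlie=BASE, R=hotel -> take RIGHT -> hotel
i=5: L=charlie=BASE, R=golf -> take RIGHT -> golf
i=6: L=echo=BASE, R=india -> take RIGHT -> india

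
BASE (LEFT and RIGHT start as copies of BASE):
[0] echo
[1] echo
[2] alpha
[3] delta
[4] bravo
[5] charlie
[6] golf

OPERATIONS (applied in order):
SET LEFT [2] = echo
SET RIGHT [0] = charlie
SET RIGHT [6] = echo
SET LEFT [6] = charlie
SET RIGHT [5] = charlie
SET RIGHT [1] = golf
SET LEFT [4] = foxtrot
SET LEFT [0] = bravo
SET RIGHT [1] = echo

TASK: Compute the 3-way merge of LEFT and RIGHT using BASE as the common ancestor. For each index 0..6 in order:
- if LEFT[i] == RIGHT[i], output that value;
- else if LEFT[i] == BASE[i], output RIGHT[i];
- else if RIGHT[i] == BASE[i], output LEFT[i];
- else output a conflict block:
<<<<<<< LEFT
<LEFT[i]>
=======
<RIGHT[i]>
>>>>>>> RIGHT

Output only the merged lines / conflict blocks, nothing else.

Final LEFT:  [bravo, echo, echo, delta, foxtrot, charlie, charlie]
Final RIGHT: [charlie, echo, alpha, delta, bravo, charlie, echo]
i=0: BASE=echo L=bravo R=charlie all differ -> CONFLICT
i=1: L=echo R=echo -> agree -> echo
i=2: L=echo, R=alpha=BASE -> take LEFT -> echo
i=3: L=delta R=delta -> agree -> delta
i=4: L=foxtrot, R=bravo=BASE -> take LEFT -> foxtrot
i=5: L=charlie R=charlie -> agree -> charlie
i=6: BASE=golf L=charlie R=echo all differ -> CONFLICT

Answer: <<<<<<< LEFT
bravo
=======
charlie
>>>>>>> RIGHT
echo
echo
delta
foxtrot
charlie
<<<<<<< LEFT
charlie
=======
echo
>>>>>>> RIGHT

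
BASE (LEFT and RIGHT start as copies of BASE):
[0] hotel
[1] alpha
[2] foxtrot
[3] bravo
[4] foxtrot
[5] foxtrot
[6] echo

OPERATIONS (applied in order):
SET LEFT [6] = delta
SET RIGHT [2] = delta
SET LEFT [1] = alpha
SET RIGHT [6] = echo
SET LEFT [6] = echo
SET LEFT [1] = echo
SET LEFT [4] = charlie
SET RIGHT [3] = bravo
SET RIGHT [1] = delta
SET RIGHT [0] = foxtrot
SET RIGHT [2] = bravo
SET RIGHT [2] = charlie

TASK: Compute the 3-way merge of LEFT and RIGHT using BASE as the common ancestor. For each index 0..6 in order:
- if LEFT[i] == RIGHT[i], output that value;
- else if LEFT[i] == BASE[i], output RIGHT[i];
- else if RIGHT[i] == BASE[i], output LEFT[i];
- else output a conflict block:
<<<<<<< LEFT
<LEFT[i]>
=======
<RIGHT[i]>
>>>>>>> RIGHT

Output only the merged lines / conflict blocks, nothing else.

Answer: foxtrot
<<<<<<< LEFT
echo
=======
delta
>>>>>>> RIGHT
charlie
bravo
charlie
foxtrot
echo

Derivation:
Final LEFT:  [hotel, echo, foxtrot, bravo, charlie, foxtrot, echo]
Final RIGHT: [foxtrot, delta, charlie, bravo, foxtrot, foxtrot, echo]
i=0: L=hotel=BASE, R=foxtrot -> take RIGHT -> foxtrot
i=1: BASE=alpha L=echo R=delta all differ -> CONFLICT
i=2: L=foxtrot=BASE, R=charlie -> take RIGHT -> charlie
i=3: L=bravo R=bravo -> agree -> bravo
i=4: L=charlie, R=foxtrot=BASE -> take LEFT -> charlie
i=5: L=foxtrot R=foxtrot -> agree -> foxtrot
i=6: L=echo R=echo -> agree -> echo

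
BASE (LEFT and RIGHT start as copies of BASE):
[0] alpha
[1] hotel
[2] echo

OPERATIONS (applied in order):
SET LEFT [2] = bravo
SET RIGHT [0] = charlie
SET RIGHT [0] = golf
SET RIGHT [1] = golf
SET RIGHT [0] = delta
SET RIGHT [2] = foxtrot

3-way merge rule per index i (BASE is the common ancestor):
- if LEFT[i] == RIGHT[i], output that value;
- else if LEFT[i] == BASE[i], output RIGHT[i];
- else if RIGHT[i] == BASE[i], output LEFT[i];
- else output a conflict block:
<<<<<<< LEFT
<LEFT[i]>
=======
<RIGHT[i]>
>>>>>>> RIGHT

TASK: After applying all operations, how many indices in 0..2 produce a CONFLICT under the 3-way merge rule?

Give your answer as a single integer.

Answer: 1

Derivation:
Final LEFT:  [alpha, hotel, bravo]
Final RIGHT: [delta, golf, foxtrot]
i=0: L=alpha=BASE, R=delta -> take RIGHT -> delta
i=1: L=hotel=BASE, R=golf -> take RIGHT -> golf
i=2: BASE=echo L=bravo R=foxtrot all differ -> CONFLICT
Conflict count: 1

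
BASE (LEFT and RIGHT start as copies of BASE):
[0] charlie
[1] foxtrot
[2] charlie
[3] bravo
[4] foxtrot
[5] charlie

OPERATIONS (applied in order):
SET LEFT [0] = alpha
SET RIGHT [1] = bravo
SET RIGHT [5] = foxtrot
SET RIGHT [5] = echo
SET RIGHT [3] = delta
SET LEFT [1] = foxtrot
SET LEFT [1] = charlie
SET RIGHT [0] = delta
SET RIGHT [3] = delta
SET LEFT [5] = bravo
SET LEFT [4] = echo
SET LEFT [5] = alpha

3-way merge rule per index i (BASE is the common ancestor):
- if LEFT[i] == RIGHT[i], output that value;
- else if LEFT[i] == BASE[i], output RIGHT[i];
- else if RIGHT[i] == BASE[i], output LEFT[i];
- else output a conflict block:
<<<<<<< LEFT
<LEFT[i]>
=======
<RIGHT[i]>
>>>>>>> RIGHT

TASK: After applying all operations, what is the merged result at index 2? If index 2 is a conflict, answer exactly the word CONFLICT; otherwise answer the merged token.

Answer: charlie

Derivation:
Final LEFT:  [alpha, charlie, charlie, bravo, echo, alpha]
Final RIGHT: [delta, bravo, charlie, delta, foxtrot, echo]
i=0: BASE=charlie L=alpha R=delta all differ -> CONFLICT
i=1: BASE=foxtrot L=charlie R=bravo all differ -> CONFLICT
i=2: L=charlie R=charlie -> agree -> charlie
i=3: L=bravo=BASE, R=delta -> take RIGHT -> delta
i=4: L=echo, R=foxtrot=BASE -> take LEFT -> echo
i=5: BASE=charlie L=alpha R=echo all differ -> CONFLICT
Index 2 -> charlie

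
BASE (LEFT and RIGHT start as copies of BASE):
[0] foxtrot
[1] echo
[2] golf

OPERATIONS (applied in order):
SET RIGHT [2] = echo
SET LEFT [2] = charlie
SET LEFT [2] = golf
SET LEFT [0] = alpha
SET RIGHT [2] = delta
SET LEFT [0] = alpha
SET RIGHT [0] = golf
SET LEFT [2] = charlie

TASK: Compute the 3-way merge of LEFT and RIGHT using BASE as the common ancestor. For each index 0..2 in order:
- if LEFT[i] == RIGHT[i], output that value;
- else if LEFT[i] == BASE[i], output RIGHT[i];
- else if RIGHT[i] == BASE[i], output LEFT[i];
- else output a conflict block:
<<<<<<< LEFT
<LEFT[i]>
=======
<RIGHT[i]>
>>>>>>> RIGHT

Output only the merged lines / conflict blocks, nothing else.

Final LEFT:  [alpha, echo, charlie]
Final RIGHT: [golf, echo, delta]
i=0: BASE=foxtrot L=alpha R=golf all differ -> CONFLICT
i=1: L=echo R=echo -> agree -> echo
i=2: BASE=golf L=charlie R=delta all differ -> CONFLICT

Answer: <<<<<<< LEFT
alpha
=======
golf
>>>>>>> RIGHT
echo
<<<<<<< LEFT
charlie
=======
delta
>>>>>>> RIGHT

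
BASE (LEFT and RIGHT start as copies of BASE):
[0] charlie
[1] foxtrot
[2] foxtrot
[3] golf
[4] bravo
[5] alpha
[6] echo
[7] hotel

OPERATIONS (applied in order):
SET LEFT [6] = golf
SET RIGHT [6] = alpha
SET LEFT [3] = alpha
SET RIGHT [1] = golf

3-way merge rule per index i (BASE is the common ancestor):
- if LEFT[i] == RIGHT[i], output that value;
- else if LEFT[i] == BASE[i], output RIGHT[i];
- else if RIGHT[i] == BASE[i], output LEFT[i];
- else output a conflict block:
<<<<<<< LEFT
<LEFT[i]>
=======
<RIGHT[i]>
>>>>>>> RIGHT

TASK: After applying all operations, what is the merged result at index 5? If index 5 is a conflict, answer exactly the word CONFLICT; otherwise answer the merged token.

Answer: alpha

Derivation:
Final LEFT:  [charlie, foxtrot, foxtrot, alpha, bravo, alpha, golf, hotel]
Final RIGHT: [charlie, golf, foxtrot, golf, bravo, alpha, alpha, hotel]
i=0: L=charlie R=charlie -> agree -> charlie
i=1: L=foxtrot=BASE, R=golf -> take RIGHT -> golf
i=2: L=foxtrot R=foxtrot -> agree -> foxtrot
i=3: L=alpha, R=golf=BASE -> take LEFT -> alpha
i=4: L=bravo R=bravo -> agree -> bravo
i=5: L=alpha R=alpha -> agree -> alpha
i=6: BASE=echo L=golf R=alpha all differ -> CONFLICT
i=7: L=hotel R=hotel -> agree -> hotel
Index 5 -> alpha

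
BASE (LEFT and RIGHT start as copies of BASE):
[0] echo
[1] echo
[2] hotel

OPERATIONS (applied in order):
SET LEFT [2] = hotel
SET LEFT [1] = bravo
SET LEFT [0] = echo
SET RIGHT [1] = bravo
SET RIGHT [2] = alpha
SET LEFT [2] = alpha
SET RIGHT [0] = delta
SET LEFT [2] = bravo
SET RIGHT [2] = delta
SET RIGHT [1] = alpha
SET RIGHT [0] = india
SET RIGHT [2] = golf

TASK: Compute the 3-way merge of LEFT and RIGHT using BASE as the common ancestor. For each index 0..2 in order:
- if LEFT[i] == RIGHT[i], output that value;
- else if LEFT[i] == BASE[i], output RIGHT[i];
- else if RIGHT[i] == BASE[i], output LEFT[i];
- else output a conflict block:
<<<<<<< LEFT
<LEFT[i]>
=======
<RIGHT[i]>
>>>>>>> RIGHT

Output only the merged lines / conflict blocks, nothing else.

Final LEFT:  [echo, bravo, bravo]
Final RIGHT: [india, alpha, golf]
i=0: L=echo=BASE, R=india -> take RIGHT -> india
i=1: BASE=echo L=bravo R=alpha all differ -> CONFLICT
i=2: BASE=hotel L=bravo R=golf all differ -> CONFLICT

Answer: india
<<<<<<< LEFT
bravo
=======
alpha
>>>>>>> RIGHT
<<<<<<< LEFT
bravo
=======
golf
>>>>>>> RIGHT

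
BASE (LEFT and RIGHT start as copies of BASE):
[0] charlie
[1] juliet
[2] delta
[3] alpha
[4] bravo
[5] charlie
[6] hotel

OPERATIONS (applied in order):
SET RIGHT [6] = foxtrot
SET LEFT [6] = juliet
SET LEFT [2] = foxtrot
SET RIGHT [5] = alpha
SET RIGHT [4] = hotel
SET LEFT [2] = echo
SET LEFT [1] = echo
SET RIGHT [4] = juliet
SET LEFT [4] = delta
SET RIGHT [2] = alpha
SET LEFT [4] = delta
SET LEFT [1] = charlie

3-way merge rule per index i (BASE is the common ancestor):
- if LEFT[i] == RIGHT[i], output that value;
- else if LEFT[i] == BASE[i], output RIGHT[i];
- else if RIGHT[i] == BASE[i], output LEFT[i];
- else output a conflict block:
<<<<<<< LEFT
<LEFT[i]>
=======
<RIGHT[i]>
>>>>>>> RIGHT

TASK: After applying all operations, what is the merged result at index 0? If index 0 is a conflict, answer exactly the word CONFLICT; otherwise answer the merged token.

Final LEFT:  [charlie, charlie, echo, alpha, delta, charlie, juliet]
Final RIGHT: [charlie, juliet, alpha, alpha, juliet, alpha, foxtrot]
i=0: L=charlie R=charlie -> agree -> charlie
i=1: L=charlie, R=juliet=BASE -> take LEFT -> charlie
i=2: BASE=delta L=echo R=alpha all differ -> CONFLICT
i=3: L=alpha R=alpha -> agree -> alpha
i=4: BASE=bravo L=delta R=juliet all differ -> CONFLICT
i=5: L=charlie=BASE, R=alpha -> take RIGHT -> alpha
i=6: BASE=hotel L=juliet R=foxtrot all differ -> CONFLICT
Index 0 -> charlie

Answer: charlie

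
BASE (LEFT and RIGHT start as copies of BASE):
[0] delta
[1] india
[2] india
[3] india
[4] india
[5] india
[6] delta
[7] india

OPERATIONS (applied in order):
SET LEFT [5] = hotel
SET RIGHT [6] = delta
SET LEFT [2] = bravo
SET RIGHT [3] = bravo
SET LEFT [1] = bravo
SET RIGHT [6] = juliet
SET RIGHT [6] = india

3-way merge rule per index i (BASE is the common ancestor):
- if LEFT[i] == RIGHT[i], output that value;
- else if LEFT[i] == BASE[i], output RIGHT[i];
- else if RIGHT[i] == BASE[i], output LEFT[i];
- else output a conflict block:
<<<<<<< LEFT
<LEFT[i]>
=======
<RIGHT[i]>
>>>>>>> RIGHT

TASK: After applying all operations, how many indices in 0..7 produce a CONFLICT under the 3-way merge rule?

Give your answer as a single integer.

Answer: 0

Derivation:
Final LEFT:  [delta, bravo, bravo, india, india, hotel, delta, india]
Final RIGHT: [delta, india, india, bravo, india, india, india, india]
i=0: L=delta R=delta -> agree -> delta
i=1: L=bravo, R=india=BASE -> take LEFT -> bravo
i=2: L=bravo, R=india=BASE -> take LEFT -> bravo
i=3: L=india=BASE, R=bravo -> take RIGHT -> bravo
i=4: L=india R=india -> agree -> india
i=5: L=hotel, R=india=BASE -> take LEFT -> hotel
i=6: L=delta=BASE, R=india -> take RIGHT -> india
i=7: L=india R=india -> agree -> india
Conflict count: 0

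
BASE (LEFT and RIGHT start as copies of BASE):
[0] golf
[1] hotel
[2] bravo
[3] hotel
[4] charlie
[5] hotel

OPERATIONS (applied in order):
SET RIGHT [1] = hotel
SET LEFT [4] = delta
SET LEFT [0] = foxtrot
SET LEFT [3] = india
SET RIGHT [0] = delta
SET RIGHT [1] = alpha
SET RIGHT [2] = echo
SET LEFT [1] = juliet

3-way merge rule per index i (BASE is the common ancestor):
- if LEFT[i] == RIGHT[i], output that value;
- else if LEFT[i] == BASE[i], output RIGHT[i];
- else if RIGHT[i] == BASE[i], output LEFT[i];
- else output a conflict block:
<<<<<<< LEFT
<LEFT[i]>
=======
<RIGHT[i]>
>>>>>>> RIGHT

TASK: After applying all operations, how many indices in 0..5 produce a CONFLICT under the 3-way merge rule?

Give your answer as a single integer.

Answer: 2

Derivation:
Final LEFT:  [foxtrot, juliet, bravo, india, delta, hotel]
Final RIGHT: [delta, alpha, echo, hotel, charlie, hotel]
i=0: BASE=golf L=foxtrot R=delta all differ -> CONFLICT
i=1: BASE=hotel L=juliet R=alpha all differ -> CONFLICT
i=2: L=bravo=BASE, R=echo -> take RIGHT -> echo
i=3: L=india, R=hotel=BASE -> take LEFT -> india
i=4: L=delta, R=charlie=BASE -> take LEFT -> delta
i=5: L=hotel R=hotel -> agree -> hotel
Conflict count: 2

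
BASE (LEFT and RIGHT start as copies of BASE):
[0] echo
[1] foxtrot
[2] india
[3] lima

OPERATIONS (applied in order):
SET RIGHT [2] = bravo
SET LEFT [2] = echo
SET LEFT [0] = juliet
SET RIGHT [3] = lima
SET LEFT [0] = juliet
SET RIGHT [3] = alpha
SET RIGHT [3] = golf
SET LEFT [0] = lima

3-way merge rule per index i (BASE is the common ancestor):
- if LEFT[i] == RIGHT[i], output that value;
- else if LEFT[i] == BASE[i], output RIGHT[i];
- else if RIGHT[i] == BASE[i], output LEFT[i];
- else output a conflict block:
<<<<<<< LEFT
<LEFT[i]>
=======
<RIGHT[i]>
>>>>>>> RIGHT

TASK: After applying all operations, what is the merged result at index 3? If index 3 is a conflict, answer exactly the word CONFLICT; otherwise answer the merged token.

Answer: golf

Derivation:
Final LEFT:  [lima, foxtrot, echo, lima]
Final RIGHT: [echo, foxtrot, bravo, golf]
i=0: L=lima, R=echo=BASE -> take LEFT -> lima
i=1: L=foxtrot R=foxtrot -> agree -> foxtrot
i=2: BASE=india L=echo R=bravo all differ -> CONFLICT
i=3: L=lima=BASE, R=golf -> take RIGHT -> golf
Index 3 -> golf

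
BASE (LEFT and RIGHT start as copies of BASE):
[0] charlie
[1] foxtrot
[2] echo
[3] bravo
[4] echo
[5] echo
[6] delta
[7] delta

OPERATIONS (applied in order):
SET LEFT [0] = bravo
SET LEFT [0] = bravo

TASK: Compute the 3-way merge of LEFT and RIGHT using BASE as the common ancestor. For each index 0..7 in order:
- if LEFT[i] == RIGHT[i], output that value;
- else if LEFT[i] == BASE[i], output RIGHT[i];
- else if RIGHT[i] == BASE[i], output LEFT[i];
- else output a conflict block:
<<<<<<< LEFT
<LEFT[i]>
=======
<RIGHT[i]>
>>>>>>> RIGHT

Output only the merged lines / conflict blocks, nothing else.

Final LEFT:  [bravo, foxtrot, echo, bravo, echo, echo, delta, delta]
Final RIGHT: [charlie, foxtrot, echo, bravo, echo, echo, delta, delta]
i=0: L=bravo, R=charlie=BASE -> take LEFT -> bravo
i=1: L=foxtrot R=foxtrot -> agree -> foxtrot
i=2: L=echo R=echo -> agree -> echo
i=3: L=bravo R=bravo -> agree -> bravo
i=4: L=echo R=echo -> agree -> echo
i=5: L=echo R=echo -> agree -> echo
i=6: L=delta R=delta -> agree -> delta
i=7: L=delta R=delta -> agree -> delta

Answer: bravo
foxtrot
echo
bravo
echo
echo
delta
delta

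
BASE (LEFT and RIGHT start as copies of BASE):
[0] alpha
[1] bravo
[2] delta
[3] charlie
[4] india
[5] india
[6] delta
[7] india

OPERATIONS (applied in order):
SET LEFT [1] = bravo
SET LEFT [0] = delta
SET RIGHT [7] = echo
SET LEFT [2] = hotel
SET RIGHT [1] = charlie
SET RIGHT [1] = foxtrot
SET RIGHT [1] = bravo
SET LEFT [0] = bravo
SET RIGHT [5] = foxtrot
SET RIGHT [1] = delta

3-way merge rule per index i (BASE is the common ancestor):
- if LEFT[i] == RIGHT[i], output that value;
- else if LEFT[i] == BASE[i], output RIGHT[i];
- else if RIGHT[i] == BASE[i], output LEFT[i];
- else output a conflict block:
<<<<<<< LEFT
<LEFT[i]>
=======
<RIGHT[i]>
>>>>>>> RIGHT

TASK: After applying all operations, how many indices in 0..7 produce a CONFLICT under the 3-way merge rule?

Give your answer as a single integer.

Final LEFT:  [bravo, bravo, hotel, charlie, india, india, delta, india]
Final RIGHT: [alpha, delta, delta, charlie, india, foxtrot, delta, echo]
i=0: L=bravo, R=alpha=BASE -> take LEFT -> bravo
i=1: L=bravo=BASE, R=delta -> take RIGHT -> delta
i=2: L=hotel, R=delta=BASE -> take LEFT -> hotel
i=3: L=charlie R=charlie -> agree -> charlie
i=4: L=india R=india -> agree -> india
i=5: L=india=BASE, R=foxtrot -> take RIGHT -> foxtrot
i=6: L=delta R=delta -> agree -> delta
i=7: L=india=BASE, R=echo -> take RIGHT -> echo
Conflict count: 0

Answer: 0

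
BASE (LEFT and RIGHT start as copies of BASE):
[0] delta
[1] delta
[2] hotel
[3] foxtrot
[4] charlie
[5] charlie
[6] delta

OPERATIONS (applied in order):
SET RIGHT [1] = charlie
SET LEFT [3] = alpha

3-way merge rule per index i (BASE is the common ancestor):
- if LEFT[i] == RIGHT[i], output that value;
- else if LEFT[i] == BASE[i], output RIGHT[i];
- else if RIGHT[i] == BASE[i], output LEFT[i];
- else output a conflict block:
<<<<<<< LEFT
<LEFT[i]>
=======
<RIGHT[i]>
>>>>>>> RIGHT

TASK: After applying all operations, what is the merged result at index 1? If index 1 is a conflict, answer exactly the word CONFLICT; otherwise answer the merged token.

Final LEFT:  [delta, delta, hotel, alpha, charlie, charlie, delta]
Final RIGHT: [delta, charlie, hotel, foxtrot, charlie, charlie, delta]
i=0: L=delta R=delta -> agree -> delta
i=1: L=delta=BASE, R=charlie -> take RIGHT -> charlie
i=2: L=hotel R=hotel -> agree -> hotel
i=3: L=alpha, R=foxtrot=BASE -> take LEFT -> alpha
i=4: L=charlie R=charlie -> agree -> charlie
i=5: L=charlie R=charlie -> agree -> charlie
i=6: L=delta R=delta -> agree -> delta
Index 1 -> charlie

Answer: charlie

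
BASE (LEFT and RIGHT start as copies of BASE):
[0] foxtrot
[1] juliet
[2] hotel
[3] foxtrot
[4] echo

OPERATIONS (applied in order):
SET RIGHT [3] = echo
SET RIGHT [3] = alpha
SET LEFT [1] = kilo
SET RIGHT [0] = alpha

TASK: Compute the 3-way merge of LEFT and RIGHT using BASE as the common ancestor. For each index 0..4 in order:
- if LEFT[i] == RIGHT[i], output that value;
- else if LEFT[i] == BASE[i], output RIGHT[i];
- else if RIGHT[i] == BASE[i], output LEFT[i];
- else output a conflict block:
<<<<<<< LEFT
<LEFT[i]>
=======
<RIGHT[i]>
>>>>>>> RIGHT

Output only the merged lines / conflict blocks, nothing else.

Final LEFT:  [foxtrot, kilo, hotel, foxtrot, echo]
Final RIGHT: [alpha, juliet, hotel, alpha, echo]
i=0: L=foxtrot=BASE, R=alpha -> take RIGHT -> alpha
i=1: L=kilo, R=juliet=BASE -> take LEFT -> kilo
i=2: L=hotel R=hotel -> agree -> hotel
i=3: L=foxtrot=BASE, R=alpha -> take RIGHT -> alpha
i=4: L=echo R=echo -> agree -> echo

Answer: alpha
kilo
hotel
alpha
echo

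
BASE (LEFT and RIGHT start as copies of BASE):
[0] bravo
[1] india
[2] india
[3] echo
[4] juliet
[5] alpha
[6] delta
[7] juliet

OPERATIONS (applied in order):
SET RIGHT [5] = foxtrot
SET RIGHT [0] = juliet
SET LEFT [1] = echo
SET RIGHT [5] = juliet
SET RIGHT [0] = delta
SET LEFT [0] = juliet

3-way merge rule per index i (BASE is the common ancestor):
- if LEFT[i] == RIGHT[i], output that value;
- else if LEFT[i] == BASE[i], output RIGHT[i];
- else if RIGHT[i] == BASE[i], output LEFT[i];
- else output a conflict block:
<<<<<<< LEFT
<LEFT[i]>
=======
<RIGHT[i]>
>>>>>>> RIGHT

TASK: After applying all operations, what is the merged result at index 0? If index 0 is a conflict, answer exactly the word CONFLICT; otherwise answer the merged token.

Final LEFT:  [juliet, echo, india, echo, juliet, alpha, delta, juliet]
Final RIGHT: [delta, india, india, echo, juliet, juliet, delta, juliet]
i=0: BASE=bravo L=juliet R=delta all differ -> CONFLICT
i=1: L=echo, R=india=BASE -> take LEFT -> echo
i=2: L=india R=india -> agree -> india
i=3: L=echo R=echo -> agree -> echo
i=4: L=juliet R=juliet -> agree -> juliet
i=5: L=alpha=BASE, R=juliet -> take RIGHT -> juliet
i=6: L=delta R=delta -> agree -> delta
i=7: L=juliet R=juliet -> agree -> juliet
Index 0 -> CONFLICT

Answer: CONFLICT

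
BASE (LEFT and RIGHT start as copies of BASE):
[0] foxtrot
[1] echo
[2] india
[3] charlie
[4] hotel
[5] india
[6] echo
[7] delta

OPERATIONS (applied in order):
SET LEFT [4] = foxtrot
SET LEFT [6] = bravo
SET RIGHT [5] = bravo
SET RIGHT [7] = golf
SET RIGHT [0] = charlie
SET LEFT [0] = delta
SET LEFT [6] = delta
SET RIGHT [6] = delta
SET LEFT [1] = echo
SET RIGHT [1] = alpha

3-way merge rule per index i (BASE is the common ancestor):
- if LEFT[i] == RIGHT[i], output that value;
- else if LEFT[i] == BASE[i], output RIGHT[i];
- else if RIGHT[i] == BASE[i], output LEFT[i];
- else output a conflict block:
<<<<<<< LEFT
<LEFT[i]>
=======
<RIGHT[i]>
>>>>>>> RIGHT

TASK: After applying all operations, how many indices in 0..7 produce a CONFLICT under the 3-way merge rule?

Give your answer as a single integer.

Final LEFT:  [delta, echo, india, charlie, foxtrot, india, delta, delta]
Final RIGHT: [charlie, alpha, india, charlie, hotel, bravo, delta, golf]
i=0: BASE=foxtrot L=delta R=charlie all differ -> CONFLICT
i=1: L=echo=BASE, R=alpha -> take RIGHT -> alpha
i=2: L=india R=india -> agree -> india
i=3: L=charlie R=charlie -> agree -> charlie
i=4: L=foxtrot, R=hotel=BASE -> take LEFT -> foxtrot
i=5: L=india=BASE, R=bravo -> take RIGHT -> bravo
i=6: L=delta R=delta -> agree -> delta
i=7: L=delta=BASE, R=golf -> take RIGHT -> golf
Conflict count: 1

Answer: 1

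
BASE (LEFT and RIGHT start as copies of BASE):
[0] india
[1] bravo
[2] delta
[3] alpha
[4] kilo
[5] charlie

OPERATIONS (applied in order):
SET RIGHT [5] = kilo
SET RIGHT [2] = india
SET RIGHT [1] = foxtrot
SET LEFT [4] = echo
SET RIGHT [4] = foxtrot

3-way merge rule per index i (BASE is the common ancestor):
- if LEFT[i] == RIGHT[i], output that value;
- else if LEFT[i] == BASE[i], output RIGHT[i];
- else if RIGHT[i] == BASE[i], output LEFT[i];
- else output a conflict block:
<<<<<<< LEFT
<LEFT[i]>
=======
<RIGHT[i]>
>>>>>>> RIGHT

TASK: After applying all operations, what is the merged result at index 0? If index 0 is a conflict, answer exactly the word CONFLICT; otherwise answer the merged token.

Answer: india

Derivation:
Final LEFT:  [india, bravo, delta, alpha, echo, charlie]
Final RIGHT: [india, foxtrot, india, alpha, foxtrot, kilo]
i=0: L=india R=india -> agree -> india
i=1: L=bravo=BASE, R=foxtrot -> take RIGHT -> foxtrot
i=2: L=delta=BASE, R=india -> take RIGHT -> india
i=3: L=alpha R=alpha -> agree -> alpha
i=4: BASE=kilo L=echo R=foxtrot all differ -> CONFLICT
i=5: L=charlie=BASE, R=kilo -> take RIGHT -> kilo
Index 0 -> india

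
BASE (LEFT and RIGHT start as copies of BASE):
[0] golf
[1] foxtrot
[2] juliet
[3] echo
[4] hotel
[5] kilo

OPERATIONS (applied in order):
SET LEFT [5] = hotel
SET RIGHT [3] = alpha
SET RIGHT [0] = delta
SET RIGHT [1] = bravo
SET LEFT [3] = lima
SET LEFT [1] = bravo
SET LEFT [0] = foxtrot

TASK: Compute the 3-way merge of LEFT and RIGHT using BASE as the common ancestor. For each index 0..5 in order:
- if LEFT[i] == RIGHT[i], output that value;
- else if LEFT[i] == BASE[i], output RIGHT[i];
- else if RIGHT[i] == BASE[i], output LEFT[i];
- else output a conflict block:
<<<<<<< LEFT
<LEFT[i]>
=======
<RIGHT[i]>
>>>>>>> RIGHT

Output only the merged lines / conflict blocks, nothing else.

Final LEFT:  [foxtrot, bravo, juliet, lima, hotel, hotel]
Final RIGHT: [delta, bravo, juliet, alpha, hotel, kilo]
i=0: BASE=golf L=foxtrot R=delta all differ -> CONFLICT
i=1: L=bravo R=bravo -> agree -> bravo
i=2: L=juliet R=juliet -> agree -> juliet
i=3: BASE=echo L=lima R=alpha all differ -> CONFLICT
i=4: L=hotel R=hotel -> agree -> hotel
i=5: L=hotel, R=kilo=BASE -> take LEFT -> hotel

Answer: <<<<<<< LEFT
foxtrot
=======
delta
>>>>>>> RIGHT
bravo
juliet
<<<<<<< LEFT
lima
=======
alpha
>>>>>>> RIGHT
hotel
hotel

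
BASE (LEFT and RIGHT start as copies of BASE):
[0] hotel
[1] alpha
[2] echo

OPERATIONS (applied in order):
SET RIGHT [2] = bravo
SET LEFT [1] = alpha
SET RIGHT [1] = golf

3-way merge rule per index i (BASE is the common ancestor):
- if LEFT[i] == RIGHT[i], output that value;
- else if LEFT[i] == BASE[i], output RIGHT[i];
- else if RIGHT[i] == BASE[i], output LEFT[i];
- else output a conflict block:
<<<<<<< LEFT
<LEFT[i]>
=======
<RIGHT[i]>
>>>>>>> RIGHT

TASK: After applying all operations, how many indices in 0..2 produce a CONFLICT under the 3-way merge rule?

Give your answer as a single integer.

Answer: 0

Derivation:
Final LEFT:  [hotel, alpha, echo]
Final RIGHT: [hotel, golf, bravo]
i=0: L=hotel R=hotel -> agree -> hotel
i=1: L=alpha=BASE, R=golf -> take RIGHT -> golf
i=2: L=echo=BASE, R=bravo -> take RIGHT -> bravo
Conflict count: 0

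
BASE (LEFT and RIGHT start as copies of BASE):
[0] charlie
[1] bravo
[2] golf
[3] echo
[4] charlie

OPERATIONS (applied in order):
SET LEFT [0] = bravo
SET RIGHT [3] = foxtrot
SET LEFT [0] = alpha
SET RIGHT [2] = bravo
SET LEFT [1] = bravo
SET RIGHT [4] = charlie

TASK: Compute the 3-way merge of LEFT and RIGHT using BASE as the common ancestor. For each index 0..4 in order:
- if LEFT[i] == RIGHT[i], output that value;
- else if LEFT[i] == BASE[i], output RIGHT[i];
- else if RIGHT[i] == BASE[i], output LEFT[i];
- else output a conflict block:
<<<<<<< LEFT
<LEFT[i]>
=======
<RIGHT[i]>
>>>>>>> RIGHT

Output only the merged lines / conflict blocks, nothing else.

Answer: alpha
bravo
bravo
foxtrot
charlie

Derivation:
Final LEFT:  [alpha, bravo, golf, echo, charlie]
Final RIGHT: [charlie, bravo, bravo, foxtrot, charlie]
i=0: L=alpha, R=charlie=BASE -> take LEFT -> alpha
i=1: L=bravo R=bravo -> agree -> bravo
i=2: L=golf=BASE, R=bravo -> take RIGHT -> bravo
i=3: L=echo=BASE, R=foxtrot -> take RIGHT -> foxtrot
i=4: L=charlie R=charlie -> agree -> charlie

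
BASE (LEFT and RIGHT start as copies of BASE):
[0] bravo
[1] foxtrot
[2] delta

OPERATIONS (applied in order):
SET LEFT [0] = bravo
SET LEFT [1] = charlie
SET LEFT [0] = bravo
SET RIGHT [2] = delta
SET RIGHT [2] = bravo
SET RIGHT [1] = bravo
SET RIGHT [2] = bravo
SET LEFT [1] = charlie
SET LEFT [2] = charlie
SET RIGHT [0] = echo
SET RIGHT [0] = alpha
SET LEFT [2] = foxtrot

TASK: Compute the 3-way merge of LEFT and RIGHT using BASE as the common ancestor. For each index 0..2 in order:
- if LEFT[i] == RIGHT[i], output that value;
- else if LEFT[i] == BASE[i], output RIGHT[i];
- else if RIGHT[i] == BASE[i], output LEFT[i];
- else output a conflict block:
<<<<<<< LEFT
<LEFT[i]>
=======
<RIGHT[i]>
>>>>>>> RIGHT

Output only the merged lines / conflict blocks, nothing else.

Final LEFT:  [bravo, charlie, foxtrot]
Final RIGHT: [alpha, bravo, bravo]
i=0: L=bravo=BASE, R=alpha -> take RIGHT -> alpha
i=1: BASE=foxtrot L=charlie R=bravo all differ -> CONFLICT
i=2: BASE=delta L=foxtrot R=bravo all differ -> CONFLICT

Answer: alpha
<<<<<<< LEFT
charlie
=======
bravo
>>>>>>> RIGHT
<<<<<<< LEFT
foxtrot
=======
bravo
>>>>>>> RIGHT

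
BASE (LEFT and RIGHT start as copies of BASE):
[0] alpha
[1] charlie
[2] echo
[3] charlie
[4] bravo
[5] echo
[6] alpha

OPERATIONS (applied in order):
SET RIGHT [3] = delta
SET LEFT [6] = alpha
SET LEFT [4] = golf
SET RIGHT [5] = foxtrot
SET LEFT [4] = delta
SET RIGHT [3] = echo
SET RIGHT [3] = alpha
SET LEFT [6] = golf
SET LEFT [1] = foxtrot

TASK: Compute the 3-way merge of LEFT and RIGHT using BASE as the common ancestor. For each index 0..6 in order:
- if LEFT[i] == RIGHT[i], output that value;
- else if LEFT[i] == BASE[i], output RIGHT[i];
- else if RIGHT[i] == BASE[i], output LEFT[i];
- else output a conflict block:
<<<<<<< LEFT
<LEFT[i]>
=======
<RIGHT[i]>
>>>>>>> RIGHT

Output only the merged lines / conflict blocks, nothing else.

Final LEFT:  [alpha, foxtrot, echo, charlie, delta, echo, golf]
Final RIGHT: [alpha, charlie, echo, alpha, bravo, foxtrot, alpha]
i=0: L=alpha R=alpha -> agree -> alpha
i=1: L=foxtrot, R=charlie=BASE -> take LEFT -> foxtrot
i=2: L=echo R=echo -> agree -> echo
i=3: L=charlie=BASE, R=alpha -> take RIGHT -> alpha
i=4: L=delta, R=bravo=BASE -> take LEFT -> delta
i=5: L=echo=BASE, R=foxtrot -> take RIGHT -> foxtrot
i=6: L=golf, R=alpha=BASE -> take LEFT -> golf

Answer: alpha
foxtrot
echo
alpha
delta
foxtrot
golf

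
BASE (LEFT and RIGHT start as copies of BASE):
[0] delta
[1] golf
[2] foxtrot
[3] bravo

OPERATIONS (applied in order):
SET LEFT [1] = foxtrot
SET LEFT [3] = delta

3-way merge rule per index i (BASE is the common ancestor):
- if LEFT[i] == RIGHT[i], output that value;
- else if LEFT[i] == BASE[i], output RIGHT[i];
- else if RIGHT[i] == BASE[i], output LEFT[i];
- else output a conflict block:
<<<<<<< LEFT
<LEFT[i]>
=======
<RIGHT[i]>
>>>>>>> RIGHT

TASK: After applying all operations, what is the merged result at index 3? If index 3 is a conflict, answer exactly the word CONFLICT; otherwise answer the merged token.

Answer: delta

Derivation:
Final LEFT:  [delta, foxtrot, foxtrot, delta]
Final RIGHT: [delta, golf, foxtrot, bravo]
i=0: L=delta R=delta -> agree -> delta
i=1: L=foxtrot, R=golf=BASE -> take LEFT -> foxtrot
i=2: L=foxtrot R=foxtrot -> agree -> foxtrot
i=3: L=delta, R=bravo=BASE -> take LEFT -> delta
Index 3 -> delta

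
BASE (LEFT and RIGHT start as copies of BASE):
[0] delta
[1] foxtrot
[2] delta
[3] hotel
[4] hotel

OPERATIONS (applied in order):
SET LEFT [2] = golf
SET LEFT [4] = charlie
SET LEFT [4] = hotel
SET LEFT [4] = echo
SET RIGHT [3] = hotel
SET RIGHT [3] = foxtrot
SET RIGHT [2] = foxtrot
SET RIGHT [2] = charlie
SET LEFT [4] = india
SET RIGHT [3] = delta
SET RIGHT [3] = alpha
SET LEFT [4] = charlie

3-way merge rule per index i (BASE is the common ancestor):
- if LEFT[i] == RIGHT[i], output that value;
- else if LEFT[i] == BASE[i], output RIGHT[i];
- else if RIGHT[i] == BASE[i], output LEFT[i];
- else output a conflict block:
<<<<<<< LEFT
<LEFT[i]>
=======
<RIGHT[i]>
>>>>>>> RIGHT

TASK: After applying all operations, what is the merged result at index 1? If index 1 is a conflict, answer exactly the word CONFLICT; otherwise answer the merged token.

Final LEFT:  [delta, foxtrot, golf, hotel, charlie]
Final RIGHT: [delta, foxtrot, charlie, alpha, hotel]
i=0: L=delta R=delta -> agree -> delta
i=1: L=foxtrot R=foxtrot -> agree -> foxtrot
i=2: BASE=delta L=golf R=charlie all differ -> CONFLICT
i=3: L=hotel=BASE, R=alpha -> take RIGHT -> alpha
i=4: L=charlie, R=hotel=BASE -> take LEFT -> charlie
Index 1 -> foxtrot

Answer: foxtrot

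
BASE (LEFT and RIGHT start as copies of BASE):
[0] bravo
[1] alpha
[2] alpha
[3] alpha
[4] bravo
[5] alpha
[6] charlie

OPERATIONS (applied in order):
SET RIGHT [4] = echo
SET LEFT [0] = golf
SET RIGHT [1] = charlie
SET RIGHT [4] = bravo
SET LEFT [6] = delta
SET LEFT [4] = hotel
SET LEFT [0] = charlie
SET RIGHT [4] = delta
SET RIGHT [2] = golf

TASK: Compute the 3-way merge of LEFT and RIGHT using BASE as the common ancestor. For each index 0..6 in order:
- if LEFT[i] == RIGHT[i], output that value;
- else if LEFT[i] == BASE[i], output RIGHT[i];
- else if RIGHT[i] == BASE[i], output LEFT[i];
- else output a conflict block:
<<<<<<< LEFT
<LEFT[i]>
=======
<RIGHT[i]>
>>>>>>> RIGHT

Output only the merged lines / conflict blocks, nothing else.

Answer: charlie
charlie
golf
alpha
<<<<<<< LEFT
hotel
=======
delta
>>>>>>> RIGHT
alpha
delta

Derivation:
Final LEFT:  [charlie, alpha, alpha, alpha, hotel, alpha, delta]
Final RIGHT: [bravo, charlie, golf, alpha, delta, alpha, charlie]
i=0: L=charlie, R=bravo=BASE -> take LEFT -> charlie
i=1: L=alpha=BASE, R=charlie -> take RIGHT -> charlie
i=2: L=alpha=BASE, R=golf -> take RIGHT -> golf
i=3: L=alpha R=alpha -> agree -> alpha
i=4: BASE=bravo L=hotel R=delta all differ -> CONFLICT
i=5: L=alpha R=alpha -> agree -> alpha
i=6: L=delta, R=charlie=BASE -> take LEFT -> delta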